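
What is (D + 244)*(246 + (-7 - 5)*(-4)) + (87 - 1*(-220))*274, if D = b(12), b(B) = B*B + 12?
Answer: 201718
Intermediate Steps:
b(B) = 12 + B² (b(B) = B² + 12 = 12 + B²)
D = 156 (D = 12 + 12² = 12 + 144 = 156)
(D + 244)*(246 + (-7 - 5)*(-4)) + (87 - 1*(-220))*274 = (156 + 244)*(246 + (-7 - 5)*(-4)) + (87 - 1*(-220))*274 = 400*(246 - 12*(-4)) + (87 + 220)*274 = 400*(246 + 48) + 307*274 = 400*294 + 84118 = 117600 + 84118 = 201718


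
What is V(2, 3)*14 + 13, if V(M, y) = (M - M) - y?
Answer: -29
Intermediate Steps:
V(M, y) = -y (V(M, y) = 0 - y = -y)
V(2, 3)*14 + 13 = -1*3*14 + 13 = -3*14 + 13 = -42 + 13 = -29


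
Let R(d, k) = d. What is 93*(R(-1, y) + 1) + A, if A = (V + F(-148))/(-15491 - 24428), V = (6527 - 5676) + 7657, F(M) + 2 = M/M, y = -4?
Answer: -8507/39919 ≈ -0.21311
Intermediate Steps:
F(M) = -1 (F(M) = -2 + M/M = -2 + 1 = -1)
V = 8508 (V = 851 + 7657 = 8508)
A = -8507/39919 (A = (8508 - 1)/(-15491 - 24428) = 8507/(-39919) = 8507*(-1/39919) = -8507/39919 ≈ -0.21311)
93*(R(-1, y) + 1) + A = 93*(-1 + 1) - 8507/39919 = 93*0 - 8507/39919 = 0 - 8507/39919 = -8507/39919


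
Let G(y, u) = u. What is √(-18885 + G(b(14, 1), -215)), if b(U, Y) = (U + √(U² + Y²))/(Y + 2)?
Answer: 10*I*√191 ≈ 138.2*I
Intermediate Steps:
b(U, Y) = (U + √(U² + Y²))/(2 + Y)
√(-18885 + G(b(14, 1), -215)) = √(-18885 - 215) = √(-19100) = 10*I*√191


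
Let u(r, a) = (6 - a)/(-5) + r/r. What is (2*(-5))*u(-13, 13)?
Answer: -24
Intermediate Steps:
u(r, a) = -⅕ + a/5 (u(r, a) = (6 - a)*(-⅕) + 1 = (-6/5 + a/5) + 1 = -⅕ + a/5)
(2*(-5))*u(-13, 13) = (2*(-5))*(-⅕ + (⅕)*13) = -10*(-⅕ + 13/5) = -10*12/5 = -24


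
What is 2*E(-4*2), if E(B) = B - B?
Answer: 0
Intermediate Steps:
E(B) = 0
2*E(-4*2) = 2*0 = 0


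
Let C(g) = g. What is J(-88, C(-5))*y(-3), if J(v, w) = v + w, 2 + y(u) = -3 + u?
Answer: 744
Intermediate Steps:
y(u) = -5 + u (y(u) = -2 + (-3 + u) = -5 + u)
J(-88, C(-5))*y(-3) = (-88 - 5)*(-5 - 3) = -93*(-8) = 744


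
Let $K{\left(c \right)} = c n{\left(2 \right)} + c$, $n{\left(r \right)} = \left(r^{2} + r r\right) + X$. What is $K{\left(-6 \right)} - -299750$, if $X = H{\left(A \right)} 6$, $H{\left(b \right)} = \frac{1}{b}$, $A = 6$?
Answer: $299690$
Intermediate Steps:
$X = 1$ ($X = \frac{1}{6} \cdot 6 = 1$)
$n{\left(r \right)} = 1 + 2 r^{2}$ ($n{\left(r \right)} = \left(r^{2} + r r\right) + 1 = \left(r^{2} + r^{2}\right) + 1 = 2 r^{2} + 1 = 1 + 2 r^{2}$)
$K{\left(c \right)} = 10 c$ ($K{\left(c \right)} = c \left(1 + 2 \cdot 2^{2}\right) + c = c \left(1 + 2 \cdot 4\right) + c = c \left(1 + 8\right) + c = c 9 + c = 9 c + c = 10 c$)
$K{\left(-6 \right)} - -299750 = 10 \left(-6\right) - -299750 = -60 + 299750 = 299690$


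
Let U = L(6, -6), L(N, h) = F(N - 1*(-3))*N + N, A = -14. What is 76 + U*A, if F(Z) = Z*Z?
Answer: -6812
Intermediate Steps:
F(Z) = Z²
L(N, h) = N + N*(3 + N)² (L(N, h) = (N - 1*(-3))²*N + N = (N + 3)²*N + N = (3 + N)²*N + N = N*(3 + N)² + N = N + N*(3 + N)²)
U = 492 (U = 6*(1 + (3 + 6)²) = 6*(1 + 9²) = 6*(1 + 81) = 6*82 = 492)
76 + U*A = 76 + 492*(-14) = 76 - 6888 = -6812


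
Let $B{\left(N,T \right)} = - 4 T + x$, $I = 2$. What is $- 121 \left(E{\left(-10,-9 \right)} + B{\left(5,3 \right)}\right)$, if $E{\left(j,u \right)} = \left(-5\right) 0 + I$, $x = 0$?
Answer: $1210$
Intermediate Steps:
$E{\left(j,u \right)} = 2$ ($E{\left(j,u \right)} = \left(-5\right) 0 + 2 = 0 + 2 = 2$)
$B{\left(N,T \right)} = - 4 T$ ($B{\left(N,T \right)} = - 4 T + 0 = - 4 T$)
$- 121 \left(E{\left(-10,-9 \right)} + B{\left(5,3 \right)}\right) = - 121 \left(2 - 12\right) = \left(-121\right) \left(-10\right) = 1210$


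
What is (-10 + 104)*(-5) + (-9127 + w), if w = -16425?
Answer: -26022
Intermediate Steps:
(-10 + 104)*(-5) + (-9127 + w) = (-10 + 104)*(-5) + (-9127 - 16425) = 94*(-5) - 25552 = -470 - 25552 = -26022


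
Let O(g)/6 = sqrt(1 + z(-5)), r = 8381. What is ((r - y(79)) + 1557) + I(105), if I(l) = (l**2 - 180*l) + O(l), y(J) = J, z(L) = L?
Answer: 1984 + 12*I ≈ 1984.0 + 12.0*I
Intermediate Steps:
O(g) = 12*I (O(g) = 6*sqrt(1 - 5) = 6*sqrt(-4) = 6*(2*I) = 12*I)
I(l) = l**2 - 180*l + 12*I (I(l) = (l**2 - 180*l) + 12*I = l**2 - 180*l + 12*I)
((r - y(79)) + 1557) + I(105) = ((8381 - 1*79) + 1557) + (105**2 - 180*105 + 12*I) = ((8381 - 79) + 1557) + (11025 - 18900 + 12*I) = (8302 + 1557) + (-7875 + 12*I) = 9859 + (-7875 + 12*I) = 1984 + 12*I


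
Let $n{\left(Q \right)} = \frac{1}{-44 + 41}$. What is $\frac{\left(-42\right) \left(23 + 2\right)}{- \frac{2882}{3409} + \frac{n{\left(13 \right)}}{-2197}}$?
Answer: $\frac{23592154950}{18991853} \approx 1242.2$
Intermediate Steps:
$n{\left(Q \right)} = - \frac{1}{3}$ ($n{\left(Q \right)} = \frac{1}{-3} = - \frac{1}{3}$)
$\frac{\left(-42\right) \left(23 + 2\right)}{- \frac{2882}{3409} + \frac{n{\left(13 \right)}}{-2197}} = \frac{\left(-42\right) \left(23 + 2\right)}{- \frac{2882}{3409} - \frac{1}{3 \left(-2197\right)}} = \frac{\left(-42\right) 25}{\left(-2882\right) \frac{1}{3409} - - \frac{1}{6591}} = - \frac{1050}{- \frac{2882}{3409} + \frac{1}{6591}} = - \frac{1050}{- \frac{18991853}{22468719}} = \left(-1050\right) \left(- \frac{22468719}{18991853}\right) = \frac{23592154950}{18991853}$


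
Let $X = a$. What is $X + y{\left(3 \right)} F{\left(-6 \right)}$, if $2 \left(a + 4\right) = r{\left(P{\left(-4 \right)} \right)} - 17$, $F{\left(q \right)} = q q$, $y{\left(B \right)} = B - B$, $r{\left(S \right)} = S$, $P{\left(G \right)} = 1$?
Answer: $-12$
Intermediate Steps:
$y{\left(B \right)} = 0$
$F{\left(q \right)} = q^{2}$
$a = -12$ ($a = -4 + \frac{1 - 17}{2} = -4 + \frac{1}{2} \left(-16\right) = -4 - 8 = -12$)
$X = -12$
$X + y{\left(3 \right)} F{\left(-6 \right)} = -12 + 0 \left(-6\right)^{2} = -12 + 0 \cdot 36 = -12 + 0 = -12$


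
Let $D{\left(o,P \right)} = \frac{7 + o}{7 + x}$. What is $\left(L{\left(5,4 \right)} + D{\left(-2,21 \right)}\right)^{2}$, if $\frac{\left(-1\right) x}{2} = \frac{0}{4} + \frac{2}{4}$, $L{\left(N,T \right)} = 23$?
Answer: $\frac{20449}{36} \approx 568.03$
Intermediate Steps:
$x = -1$ ($x = - 2 \left(\frac{0}{4} + \frac{2}{4}\right) = - 2 \left(0 \cdot \frac{1}{4} + 2 \cdot \frac{1}{4}\right) = - 2 \left(0 + \frac{1}{2}\right) = \left(-2\right) \frac{1}{2} = -1$)
$D{\left(o,P \right)} = \frac{7}{6} + \frac{o}{6}$ ($D{\left(o,P \right)} = \frac{7 + o}{7 - 1} = \frac{7 + o}{6} = \left(7 + o\right) \frac{1}{6} = \frac{7}{6} + \frac{o}{6}$)
$\left(L{\left(5,4 \right)} + D{\left(-2,21 \right)}\right)^{2} = \left(23 + \left(\frac{7}{6} + \frac{1}{6} \left(-2\right)\right)\right)^{2} = \left(23 + \left(\frac{7}{6} - \frac{1}{3}\right)\right)^{2} = \left(23 + \frac{5}{6}\right)^{2} = \left(\frac{143}{6}\right)^{2} = \frac{20449}{36}$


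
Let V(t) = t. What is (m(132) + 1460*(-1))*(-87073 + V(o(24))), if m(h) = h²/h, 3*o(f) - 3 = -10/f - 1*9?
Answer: 1040722060/9 ≈ 1.1564e+8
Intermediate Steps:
o(f) = -2 - 10/(3*f) (o(f) = 1 + (-10/f - 1*9)/3 = 1 + (-10/f - 9)/3 = 1 + (-9 - 10/f)/3 = 1 + (-3 - 10/(3*f)) = -2 - 10/(3*f))
m(h) = h
(m(132) + 1460*(-1))*(-87073 + V(o(24))) = (132 + 1460*(-1))*(-87073 + (-2 - 10/3/24)) = (132 - 1460)*(-87073 + (-2 - 10/3*1/24)) = -1328*(-87073 + (-2 - 5/36)) = -1328*(-87073 - 77/36) = -1328*(-3134705/36) = 1040722060/9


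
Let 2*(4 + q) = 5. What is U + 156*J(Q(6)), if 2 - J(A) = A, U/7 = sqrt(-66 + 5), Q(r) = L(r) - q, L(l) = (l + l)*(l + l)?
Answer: -22386 + 7*I*sqrt(61) ≈ -22386.0 + 54.672*I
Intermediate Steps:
q = -3/2 (q = -4 + (1/2)*5 = -4 + 5/2 = -3/2 ≈ -1.5000)
L(l) = 4*l**2 (L(l) = (2*l)*(2*l) = 4*l**2)
Q(r) = 3/2 + 4*r**2 (Q(r) = 4*r**2 - 1*(-3/2) = 4*r**2 + 3/2 = 3/2 + 4*r**2)
U = 7*I*sqrt(61) (U = 7*sqrt(-66 + 5) = 7*sqrt(-61) = 7*(I*sqrt(61)) = 7*I*sqrt(61) ≈ 54.672*I)
J(A) = 2 - A
U + 156*J(Q(6)) = 7*I*sqrt(61) + 156*(2 - (3/2 + 4*6**2)) = 7*I*sqrt(61) + 156*(2 - (3/2 + 4*36)) = 7*I*sqrt(61) + 156*(2 - (3/2 + 144)) = 7*I*sqrt(61) + 156*(2 - 1*291/2) = 7*I*sqrt(61) + 156*(2 - 291/2) = 7*I*sqrt(61) + 156*(-287/2) = 7*I*sqrt(61) - 22386 = -22386 + 7*I*sqrt(61)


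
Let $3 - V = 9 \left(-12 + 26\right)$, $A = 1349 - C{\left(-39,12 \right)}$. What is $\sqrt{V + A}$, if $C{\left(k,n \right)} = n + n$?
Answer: $\sqrt{1202} \approx 34.67$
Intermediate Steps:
$C{\left(k,n \right)} = 2 n$
$A = 1325$ ($A = 1349 - 2 \cdot 12 = 1349 - 24 = 1325$)
$V = -123$ ($V = 3 - 9 \left(-12 + 26\right) = 3 - 9 \cdot 14 = 3 - 126 = -123$)
$\sqrt{V + A} = \sqrt{-123 + 1325} = \sqrt{1202}$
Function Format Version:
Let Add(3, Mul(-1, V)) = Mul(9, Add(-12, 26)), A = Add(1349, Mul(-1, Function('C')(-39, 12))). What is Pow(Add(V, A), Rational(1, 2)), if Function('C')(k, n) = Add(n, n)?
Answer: Pow(1202, Rational(1, 2)) ≈ 34.670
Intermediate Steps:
Function('C')(k, n) = Mul(2, n)
A = 1325 (A = Add(1349, Mul(-1, Mul(2, 12))) = Add(1349, Mul(-1, 24)) = Add(1349, -24) = 1325)
V = -123 (V = Add(3, Mul(-1, Mul(9, Add(-12, 26)))) = Add(3, Mul(-1, Mul(9, 14))) = Add(3, Mul(-1, 126)) = Add(3, -126) = -123)
Pow(Add(V, A), Rational(1, 2)) = Pow(Add(-123, 1325), Rational(1, 2)) = Pow(1202, Rational(1, 2))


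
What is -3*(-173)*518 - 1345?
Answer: 267497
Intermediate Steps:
-3*(-173)*518 - 1345 = 519*518 - 1345 = 268842 - 1345 = 267497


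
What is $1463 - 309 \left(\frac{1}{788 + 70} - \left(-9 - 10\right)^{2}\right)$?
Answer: $\frac{32321329}{286} \approx 1.1301 \cdot 10^{5}$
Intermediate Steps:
$1463 - 309 \left(\frac{1}{788 + 70} - \left(-9 - 10\right)^{2}\right) = 1463 - 309 \left(\frac{1}{858} - \left(-19\right)^{2}\right) = 1463 - 309 \left(\frac{1}{858} - 361\right) = 1463 - - \frac{31902911}{286} = 1463 + \frac{31902911}{286} = \frac{32321329}{286}$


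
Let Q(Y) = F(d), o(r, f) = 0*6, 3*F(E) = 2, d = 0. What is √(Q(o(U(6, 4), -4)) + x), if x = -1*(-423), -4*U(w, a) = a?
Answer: √3813/3 ≈ 20.583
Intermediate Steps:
F(E) = ⅔ (F(E) = (⅓)*2 = ⅔)
U(w, a) = -a/4
o(r, f) = 0
Q(Y) = ⅔
x = 423
√(Q(o(U(6, 4), -4)) + x) = √(⅔ + 423) = √(1271/3) = √3813/3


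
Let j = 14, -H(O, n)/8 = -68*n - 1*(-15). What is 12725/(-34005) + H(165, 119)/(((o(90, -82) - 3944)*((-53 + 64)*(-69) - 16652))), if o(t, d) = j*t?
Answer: -29622814291/79454593581 ≈ -0.37283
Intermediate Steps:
H(O, n) = -120 + 544*n (H(O, n) = -8*(-68*n - 1*(-15)) = -8*(-68*n + 15) = -8*(15 - 68*n) = -120 + 544*n)
o(t, d) = 14*t
12725/(-34005) + H(165, 119)/(((o(90, -82) - 3944)*((-53 + 64)*(-69) - 16652))) = 12725/(-34005) + (-120 + 544*119)/(((14*90 - 3944)*((-53 + 64)*(-69) - 16652))) = 12725*(-1/34005) + (-120 + 64736)/(((1260 - 3944)*(11*(-69) - 16652))) = -2545/6801 + 64616/((-2684*(-759 - 16652))) = -2545/6801 + 64616/((-2684*(-17411))) = -2545/6801 + 64616/46731124 = -2545/6801 + 64616*(1/46731124) = -2545/6801 + 16154/11682781 = -29622814291/79454593581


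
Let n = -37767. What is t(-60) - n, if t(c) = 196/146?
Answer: 2757089/73 ≈ 37768.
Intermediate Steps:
t(c) = 98/73 (t(c) = 196*(1/146) = 98/73)
t(-60) - n = 98/73 - 1*(-37767) = 98/73 + 37767 = 2757089/73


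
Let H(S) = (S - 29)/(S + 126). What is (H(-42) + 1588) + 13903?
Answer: 1301173/84 ≈ 15490.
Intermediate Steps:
H(S) = (-29 + S)/(126 + S)
(H(-42) + 1588) + 13903 = ((-29 - 42)/(126 - 42) + 1588) + 13903 = (-71/84 + 1588) + 13903 = 133321/84 + 13903 = 1301173/84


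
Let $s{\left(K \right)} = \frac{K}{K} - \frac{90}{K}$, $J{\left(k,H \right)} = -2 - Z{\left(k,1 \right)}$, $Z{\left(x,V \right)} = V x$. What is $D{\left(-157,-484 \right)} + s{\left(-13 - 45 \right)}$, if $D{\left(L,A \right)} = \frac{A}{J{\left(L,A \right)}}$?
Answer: $- \frac{2566}{4495} \approx -0.57086$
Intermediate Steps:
$J{\left(k,H \right)} = -2 - k$ ($J{\left(k,H \right)} = -2 - 1 k = -2 - k$)
$D{\left(L,A \right)} = \frac{A}{-2 - L}$
$s{\left(K \right)} = 1 - \frac{90}{K}$
$D{\left(-157,-484 \right)} + s{\left(-13 - 45 \right)} = \left(-1\right) \left(-484\right) \frac{1}{2 - 157} + \frac{-90 - 58}{-13 - 45} = \left(-1\right) \left(-484\right) \frac{1}{-155} + \frac{-90 - 58}{-13 - 45} = \left(-1\right) \left(-484\right) \left(- \frac{1}{155}\right) + \frac{-90 - 58}{-58} = - \frac{484}{155} - - \frac{74}{29} = - \frac{484}{155} + \frac{74}{29} = - \frac{2566}{4495}$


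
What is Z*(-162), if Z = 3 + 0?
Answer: -486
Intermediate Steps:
Z = 3
Z*(-162) = 3*(-162) = -486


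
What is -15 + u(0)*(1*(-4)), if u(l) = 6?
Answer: -39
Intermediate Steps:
-15 + u(0)*(1*(-4)) = -15 + 6*(1*(-4)) = -15 + 6*(-4) = -15 - 24 = -39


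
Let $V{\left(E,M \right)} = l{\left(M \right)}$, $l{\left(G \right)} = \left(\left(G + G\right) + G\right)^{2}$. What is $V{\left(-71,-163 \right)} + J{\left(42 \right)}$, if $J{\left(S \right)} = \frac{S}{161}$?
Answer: $\frac{5499789}{23} \approx 2.3912 \cdot 10^{5}$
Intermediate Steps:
$J{\left(S \right)} = \frac{S}{161}$ ($J{\left(S \right)} = S \frac{1}{161} = \frac{S}{161}$)
$l{\left(G \right)} = 9 G^{2}$ ($l{\left(G \right)} = \left(2 G + G\right)^{2} = \left(3 G\right)^{2} = 9 G^{2}$)
$V{\left(E,M \right)} = 9 M^{2}$
$V{\left(-71,-163 \right)} + J{\left(42 \right)} = 9 \left(-163\right)^{2} + \frac{1}{161} \cdot 42 = 9 \cdot 26569 + \frac{6}{23} = 239121 + \frac{6}{23} = \frac{5499789}{23}$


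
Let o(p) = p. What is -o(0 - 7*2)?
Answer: 14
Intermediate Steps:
-o(0 - 7*2) = -(0 - 7*2) = -(0 - 14) = -1*(-14) = 14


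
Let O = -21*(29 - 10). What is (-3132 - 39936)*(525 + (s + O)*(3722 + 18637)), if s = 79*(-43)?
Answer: 3655363725252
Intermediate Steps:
s = -3397
O = -399 (O = -21*19 = -399)
(-3132 - 39936)*(525 + (s + O)*(3722 + 18637)) = (-3132 - 39936)*(525 + (-3397 - 399)*(3722 + 18637)) = -43068*(525 - 3796*22359) = -43068*(525 - 84874764) = -43068*(-84874239) = 3655363725252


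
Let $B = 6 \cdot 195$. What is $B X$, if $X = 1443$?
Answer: $1688310$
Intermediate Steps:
$B = 1170$
$B X = 1170 \cdot 1443 = 1688310$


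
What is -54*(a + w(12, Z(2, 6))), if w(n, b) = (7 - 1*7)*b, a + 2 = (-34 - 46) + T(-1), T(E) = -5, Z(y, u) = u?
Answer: 4698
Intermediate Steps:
a = -87 (a = -2 + ((-34 - 46) - 5) = -2 + (-80 - 5) = -2 - 85 = -87)
w(n, b) = 0 (w(n, b) = (7 - 7)*b = 0*b = 0)
-54*(a + w(12, Z(2, 6))) = -54*(-87 + 0) = -54*(-87) = 4698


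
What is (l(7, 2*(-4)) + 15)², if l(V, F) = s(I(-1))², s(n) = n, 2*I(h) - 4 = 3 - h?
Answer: 961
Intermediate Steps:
I(h) = 7/2 - h/2 (I(h) = 2 + (3 - h)/2 = 2 + (3/2 - h/2) = 7/2 - h/2)
l(V, F) = 16 (l(V, F) = (7/2 - ½*(-1))² = (7/2 + ½)² = 4² = 16)
(l(7, 2*(-4)) + 15)² = (16 + 15)² = 31² = 961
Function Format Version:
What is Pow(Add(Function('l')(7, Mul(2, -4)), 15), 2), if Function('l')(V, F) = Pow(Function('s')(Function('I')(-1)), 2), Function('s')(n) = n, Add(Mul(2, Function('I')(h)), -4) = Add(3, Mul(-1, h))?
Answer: 961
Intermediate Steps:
Function('I')(h) = Add(Rational(7, 2), Mul(Rational(-1, 2), h)) (Function('I')(h) = Add(2, Mul(Rational(1, 2), Add(3, Mul(-1, h)))) = Add(2, Add(Rational(3, 2), Mul(Rational(-1, 2), h))) = Add(Rational(7, 2), Mul(Rational(-1, 2), h)))
Function('l')(V, F) = 16 (Function('l')(V, F) = Pow(Add(Rational(7, 2), Mul(Rational(-1, 2), -1)), 2) = Pow(Add(Rational(7, 2), Rational(1, 2)), 2) = Pow(4, 2) = 16)
Pow(Add(Function('l')(7, Mul(2, -4)), 15), 2) = Pow(Add(16, 15), 2) = Pow(31, 2) = 961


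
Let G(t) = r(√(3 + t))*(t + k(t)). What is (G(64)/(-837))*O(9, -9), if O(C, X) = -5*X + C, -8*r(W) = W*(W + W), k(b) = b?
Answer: 4288/31 ≈ 138.32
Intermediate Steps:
r(W) = -W²/4 (r(W) = -W*(W + W)/8 = -W*2*W/8 = -W²/4)
O(C, X) = C - 5*X
G(t) = 2*t*(-¾ - t/4) (G(t) = (-(¾ + t/4))*(t + t) = (-(3 + t)/4)*(2*t) = (-¾ - t/4)*(2*t) = 2*t*(-¾ - t/4))
(G(64)/(-837))*O(9, -9) = (((½)*64*(-3 - 1*64))/(-837))*(9 - 5*(-9)) = (((½)*64*(-3 - 64))*(-1/837))*(9 + 45) = (((½)*64*(-67))*(-1/837))*54 = -2144*(-1/837)*54 = (2144/837)*54 = 4288/31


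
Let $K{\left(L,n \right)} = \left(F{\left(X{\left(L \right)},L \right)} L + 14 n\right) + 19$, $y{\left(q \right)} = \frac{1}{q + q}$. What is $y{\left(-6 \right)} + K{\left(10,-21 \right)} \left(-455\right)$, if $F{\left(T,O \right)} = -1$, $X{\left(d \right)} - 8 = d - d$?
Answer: $\frac{1556099}{12} \approx 1.2967 \cdot 10^{5}$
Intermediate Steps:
$X{\left(d \right)} = 8$ ($X{\left(d \right)} = 8 + \left(d - d\right) = 8 + 0 = 8$)
$y{\left(q \right)} = \frac{1}{2 q}$
$K{\left(L,n \right)} = 19 - L + 14 n$ ($K{\left(L,n \right)} = \left(- L + 14 n\right) + 19 = 19 - L + 14 n$)
$y{\left(-6 \right)} + K{\left(10,-21 \right)} \left(-455\right) = \frac{1}{2 \left(-6\right)} + \left(19 - 10 + 14 \left(-21\right)\right) \left(-455\right) = \frac{1}{2} \left(- \frac{1}{6}\right) + \left(19 - 10 - 294\right) \left(-455\right) = - \frac{1}{12} - -129675 = - \frac{1}{12} + 129675 = \frac{1556099}{12}$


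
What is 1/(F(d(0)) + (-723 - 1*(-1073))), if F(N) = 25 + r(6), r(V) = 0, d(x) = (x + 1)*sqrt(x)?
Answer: 1/375 ≈ 0.0026667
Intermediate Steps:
d(x) = sqrt(x)*(1 + x) (d(x) = (1 + x)*sqrt(x) = sqrt(x)*(1 + x))
F(N) = 25 (F(N) = 25 + 0 = 25)
1/(F(d(0)) + (-723 - 1*(-1073))) = 1/(25 + (-723 - 1*(-1073))) = 1/(25 + (-723 + 1073)) = 1/(25 + 350) = 1/375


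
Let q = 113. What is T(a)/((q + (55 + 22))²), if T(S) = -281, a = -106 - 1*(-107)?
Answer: -281/36100 ≈ -0.0077839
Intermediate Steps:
a = 1 (a = -106 + 107 = 1)
T(a)/((q + (55 + 22))²) = -281/(113 + (55 + 22))² = -281/(113 + 77)² = -281/(190²) = -281/36100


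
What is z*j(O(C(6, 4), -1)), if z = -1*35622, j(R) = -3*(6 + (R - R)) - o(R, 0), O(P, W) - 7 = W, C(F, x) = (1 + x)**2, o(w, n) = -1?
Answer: 605574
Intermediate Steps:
O(P, W) = 7 + W
j(R) = -17 (j(R) = -3*(6 + (R - R)) - 1*(-1) = -3*(6 + 0) + 1 = -3*6 + 1 = -18 + 1 = -17)
z = -35622
z*j(O(C(6, 4), -1)) = -35622*(-17) = 605574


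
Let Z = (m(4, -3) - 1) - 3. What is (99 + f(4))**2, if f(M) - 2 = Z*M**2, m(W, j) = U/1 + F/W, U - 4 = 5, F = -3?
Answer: 28561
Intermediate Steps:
U = 9 (U = 4 + 5 = 9)
m(W, j) = 9 - 3/W (m(W, j) = 9/1 - 3/W = 9*1 - 3/W = 9 - 3/W)
Z = 17/4 (Z = ((9 - 3/4) - 1) - 3 = (33/4 - 1) - 3 = 29/4 - 3 = 17/4 ≈ 4.2500)
f(M) = 2 + 17*M**2/4
(99 + f(4))**2 = (99 + (2 + (17/4)*4**2))**2 = (99 + (2 + (17/4)*16))**2 = (99 + (2 + 68))**2 = (99 + 70)**2 = 169**2 = 28561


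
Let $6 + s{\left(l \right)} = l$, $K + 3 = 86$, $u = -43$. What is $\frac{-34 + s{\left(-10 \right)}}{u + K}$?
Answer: $- \frac{5}{4} \approx -1.25$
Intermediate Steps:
$K = 83$ ($K = -3 + 86 = 83$)
$s{\left(l \right)} = -6 + l$
$\frac{-34 + s{\left(-10 \right)}}{u + K} = \frac{-34 - 16}{-43 + 83} = \frac{-34 - 16}{40} = \frac{1}{40} \left(-50\right) = - \frac{5}{4}$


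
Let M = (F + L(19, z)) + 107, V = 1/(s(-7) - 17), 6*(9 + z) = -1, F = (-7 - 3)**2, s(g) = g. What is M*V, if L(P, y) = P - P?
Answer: -69/8 ≈ -8.6250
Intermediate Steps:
F = 100 (F = (-10)**2 = 100)
z = -55/6 (z = -9 + (1/6)*(-1) = -9 - 1/6 = -55/6 ≈ -9.1667)
L(P, y) = 0
V = -1/24 (V = 1/(-7 - 17) = 1/(-24) = -1/24 ≈ -0.041667)
M = 207 (M = (100 + 0) + 107 = 100 + 107 = 207)
M*V = 207*(-1/24) = -69/8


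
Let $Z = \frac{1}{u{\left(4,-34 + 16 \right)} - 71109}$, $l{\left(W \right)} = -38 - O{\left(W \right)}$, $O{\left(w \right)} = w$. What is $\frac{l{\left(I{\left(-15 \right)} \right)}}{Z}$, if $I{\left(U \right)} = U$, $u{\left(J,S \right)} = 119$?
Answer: $1632770$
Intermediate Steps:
$l{\left(W \right)} = -38 - W$
$Z = - \frac{1}{70990}$ ($Z = \frac{1}{119 - 71109} = \frac{1}{-70990} = - \frac{1}{70990} \approx -1.4086 \cdot 10^{-5}$)
$\frac{l{\left(I{\left(-15 \right)} \right)}}{Z} = \frac{-38 - -15}{- \frac{1}{70990}} = \left(-38 + 15\right) \left(-70990\right) = \left(-23\right) \left(-70990\right) = 1632770$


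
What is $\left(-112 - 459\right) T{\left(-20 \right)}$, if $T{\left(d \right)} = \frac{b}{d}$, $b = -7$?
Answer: $- \frac{3997}{20} \approx -199.85$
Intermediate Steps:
$T{\left(d \right)} = - \frac{7}{d}$
$\left(-112 - 459\right) T{\left(-20 \right)} = \left(-112 - 459\right) \left(- \frac{7}{-20}\right) = - 571 \left(\left(-7\right) \left(- \frac{1}{20}\right)\right) = \left(-571\right) \frac{7}{20} = - \frac{3997}{20}$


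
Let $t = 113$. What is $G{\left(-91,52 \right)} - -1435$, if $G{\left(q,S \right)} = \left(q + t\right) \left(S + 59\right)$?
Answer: $3877$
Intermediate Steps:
$G{\left(q,S \right)} = \left(59 + S\right) \left(113 + q\right)$ ($G{\left(q,S \right)} = \left(q + 113\right) \left(S + 59\right) = \left(113 + q\right) \left(59 + S\right) = \left(59 + S\right) \left(113 + q\right)$)
$G{\left(-91,52 \right)} - -1435 = \left(6667 + 59 \left(-91\right) + 113 \cdot 52 + 52 \left(-91\right)\right) - -1435 = \left(6667 - 5369 + 5876 - 4732\right) + 1435 = 2442 + 1435 = 3877$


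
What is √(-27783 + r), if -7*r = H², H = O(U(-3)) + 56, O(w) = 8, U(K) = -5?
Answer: I*√1390039/7 ≈ 168.43*I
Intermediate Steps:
H = 64 (H = 8 + 56 = 64)
r = -4096/7 (r = -⅐*64² = -⅐*4096 = -4096/7 ≈ -585.14)
√(-27783 + r) = √(-27783 - 4096/7) = √(-198577/7) = I*√1390039/7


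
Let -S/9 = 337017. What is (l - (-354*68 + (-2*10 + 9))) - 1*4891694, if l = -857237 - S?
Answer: -2691695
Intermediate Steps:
S = -3033153 (S = -9*337017 = -3033153)
l = 2175916 (l = -857237 - 1*(-3033153) = -857237 + 3033153 = 2175916)
(l - (-354*68 + (-2*10 + 9))) - 1*4891694 = (2175916 - (-354*68 + (-2*10 + 9))) - 1*4891694 = (2175916 - (-24072 + (-20 + 9))) - 4891694 = (2175916 - (-24072 - 11)) - 4891694 = (2175916 - 1*(-24083)) - 4891694 = (2175916 + 24083) - 4891694 = 2199999 - 4891694 = -2691695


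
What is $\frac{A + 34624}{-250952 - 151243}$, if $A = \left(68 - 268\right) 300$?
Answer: $\frac{25376}{402195} \approx 0.063094$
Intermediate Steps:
$A = -60000$ ($A = \left(-200\right) 300 = -60000$)
$\frac{A + 34624}{-250952 - 151243} = \frac{-60000 + 34624}{-250952 - 151243} = - \frac{25376}{-402195} = \left(-25376\right) \left(- \frac{1}{402195}\right) = \frac{25376}{402195}$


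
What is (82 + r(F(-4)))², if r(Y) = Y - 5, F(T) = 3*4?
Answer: 7921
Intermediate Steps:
F(T) = 12
r(Y) = -5 + Y
(82 + r(F(-4)))² = (82 + (-5 + 12))² = (82 + 7)² = 89² = 7921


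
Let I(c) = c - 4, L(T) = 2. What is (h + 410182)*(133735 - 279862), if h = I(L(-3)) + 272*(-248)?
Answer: -50081229948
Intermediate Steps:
I(c) = -4 + c
h = -67458 (h = (-4 + 2) + 272*(-248) = -2 - 67456 = -67458)
(h + 410182)*(133735 - 279862) = (-67458 + 410182)*(133735 - 279862) = 342724*(-146127) = -50081229948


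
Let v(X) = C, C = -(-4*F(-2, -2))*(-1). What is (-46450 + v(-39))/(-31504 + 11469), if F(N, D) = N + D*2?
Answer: 46426/20035 ≈ 2.3172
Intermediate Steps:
F(N, D) = N + 2*D
C = 24 (C = -(-4*(-2 + 2*(-2)))*(-1) = -(-4*(-2 - 4))*(-1) = -(-4*(-6))*(-1) = -24*(-1) = -1*(-24) = 24)
v(X) = 24
(-46450 + v(-39))/(-31504 + 11469) = (-46450 + 24)/(-31504 + 11469) = -46426/(-20035) = -46426*(-1/20035) = 46426/20035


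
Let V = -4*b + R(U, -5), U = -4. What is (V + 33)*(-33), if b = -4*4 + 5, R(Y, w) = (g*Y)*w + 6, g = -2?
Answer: -1419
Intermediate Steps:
R(Y, w) = 6 - 2*Y*w (R(Y, w) = (-2*Y)*w + 6 = -2*Y*w + 6 = 6 - 2*Y*w)
b = -11 (b = -16 + 5 = -11)
V = 10 (V = -4*(-11) + (6 - 2*(-4)*(-5)) = 44 + (6 - 40) = 44 - 34 = 10)
(V + 33)*(-33) = (10 + 33)*(-33) = 43*(-33) = -1419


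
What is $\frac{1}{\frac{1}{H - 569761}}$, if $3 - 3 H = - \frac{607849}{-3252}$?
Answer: $- \frac{5559186409}{9756} \approx -5.6982 \cdot 10^{5}$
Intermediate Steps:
$H = - \frac{598093}{9756}$ ($H = 1 - \frac{\left(-607849\right) \frac{1}{-3252}}{3} = 1 - \frac{\left(-607849\right) \left(- \frac{1}{3252}\right)}{3} = 1 - \frac{607849}{9756} = - \frac{598093}{9756} \approx -61.305$)
$\frac{1}{\frac{1}{H - 569761}} = \frac{1}{\frac{1}{- \frac{598093}{9756} - 569761}} = \frac{1}{\frac{1}{- \frac{5559186409}{9756}}} = \frac{1}{- \frac{9756}{5559186409}} = - \frac{5559186409}{9756}$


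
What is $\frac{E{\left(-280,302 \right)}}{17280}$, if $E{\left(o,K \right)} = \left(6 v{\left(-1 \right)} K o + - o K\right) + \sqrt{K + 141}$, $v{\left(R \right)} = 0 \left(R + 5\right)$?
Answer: $\frac{1057}{216} + \frac{\sqrt{443}}{17280} \approx 4.8947$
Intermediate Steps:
$v{\left(R \right)} = 0$ ($v{\left(R \right)} = 0 \left(5 + R\right) = 0$)
$E{\left(o,K \right)} = \sqrt{141 + K} - K o$ ($E{\left(o,K \right)} = \left(6 \cdot 0 K o + - o K\right) + \sqrt{K + 141} = \left(0 K o - K o\right) + \sqrt{141 + K} = \left(0 o - K o\right) + \sqrt{141 + K} = \left(0 - K o\right) + \sqrt{141 + K} = - K o + \sqrt{141 + K} = \sqrt{141 + K} - K o$)
$\frac{E{\left(-280,302 \right)}}{17280} = \frac{\sqrt{141 + 302} - 302 \left(-280\right)}{17280} = \left(\sqrt{443} + 84560\right) \frac{1}{17280} = \left(84560 + \sqrt{443}\right) \frac{1}{17280} = \frac{1057}{216} + \frac{\sqrt{443}}{17280}$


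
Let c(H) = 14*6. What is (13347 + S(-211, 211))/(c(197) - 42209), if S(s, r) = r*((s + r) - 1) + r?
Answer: -13347/42125 ≈ -0.31684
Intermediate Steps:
S(s, r) = r + r*(-1 + r + s) (S(s, r) = r*((r + s) - 1) + r = r*(-1 + r + s) + r = r + r*(-1 + r + s))
c(H) = 84
(13347 + S(-211, 211))/(c(197) - 42209) = (13347 + 211*(211 - 211))/(84 - 42209) = (13347 + 211*0)/(-42125) = (13347 + 0)*(-1/42125) = 13347*(-1/42125) = -13347/42125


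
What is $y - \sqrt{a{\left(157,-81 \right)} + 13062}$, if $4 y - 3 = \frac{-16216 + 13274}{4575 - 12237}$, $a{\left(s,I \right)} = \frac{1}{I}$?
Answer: $\frac{3241}{3831} - \frac{\sqrt{1058021}}{9} \approx -113.44$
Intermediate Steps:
$y = \frac{3241}{3831}$ ($y = \frac{3}{4} + \frac{\left(-16216 + 13274\right) \frac{1}{4575 - 12237}}{4} = \frac{3}{4} + \frac{\left(-2942\right) \frac{1}{-7662}}{4} = \frac{3}{4} + \frac{\left(-2942\right) \left(- \frac{1}{7662}\right)}{4} = \frac{3}{4} + \frac{1}{4} \cdot \frac{1471}{3831} = \frac{3}{4} + \frac{1471}{15324} = \frac{3241}{3831} \approx 0.84599$)
$y - \sqrt{a{\left(157,-81 \right)} + 13062} = \frac{3241}{3831} - \sqrt{\frac{1}{-81} + 13062} = \frac{3241}{3831} - \sqrt{- \frac{1}{81} + 13062} = \frac{3241}{3831} - \sqrt{\frac{1058021}{81}} = \frac{3241}{3831} - \frac{\sqrt{1058021}}{9}$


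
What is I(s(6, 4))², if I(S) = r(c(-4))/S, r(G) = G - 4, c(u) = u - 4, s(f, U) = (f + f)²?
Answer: 1/144 ≈ 0.0069444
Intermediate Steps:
s(f, U) = 4*f² (s(f, U) = (2*f)² = 4*f²)
c(u) = -4 + u
r(G) = -4 + G
I(S) = -12/S (I(S) = (-4 + (-4 - 4))/S = (-4 - 8)/S = -12/S)
I(s(6, 4))² = (-12/(4*6²))² = (-12/(4*36))² = (-12/144)² = (-12*1/144)² = (-1/12)² = 1/144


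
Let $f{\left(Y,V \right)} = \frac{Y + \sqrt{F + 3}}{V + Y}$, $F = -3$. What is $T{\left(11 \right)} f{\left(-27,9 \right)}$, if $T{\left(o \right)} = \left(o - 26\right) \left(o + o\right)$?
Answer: $-495$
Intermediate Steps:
$T{\left(o \right)} = 2 o \left(-26 + o\right)$ ($T{\left(o \right)} = \left(-26 + o\right) 2 o = 2 o \left(-26 + o\right)$)
$f{\left(Y,V \right)} = \frac{Y}{V + Y}$ ($f{\left(Y,V \right)} = \frac{Y + \sqrt{-3 + 3}}{V + Y} = \frac{Y + \sqrt{0}}{V + Y} = \frac{Y + 0}{V + Y} = \frac{Y}{V + Y}$)
$T{\left(11 \right)} f{\left(-27,9 \right)} = 2 \cdot 11 \left(-26 + 11\right) \left(- \frac{27}{9 - 27}\right) = 2 \cdot 11 \left(-15\right) \left(- \frac{27}{-18}\right) = - 330 \left(\left(-27\right) \left(- \frac{1}{18}\right)\right) = \left(-330\right) \frac{3}{2} = -495$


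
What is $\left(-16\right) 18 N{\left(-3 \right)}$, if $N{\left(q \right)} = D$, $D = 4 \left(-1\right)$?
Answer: $1152$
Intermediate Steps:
$D = -4$
$N{\left(q \right)} = -4$
$\left(-16\right) 18 N{\left(-3 \right)} = \left(-16\right) 18 \left(-4\right) = \left(-288\right) \left(-4\right) = 1152$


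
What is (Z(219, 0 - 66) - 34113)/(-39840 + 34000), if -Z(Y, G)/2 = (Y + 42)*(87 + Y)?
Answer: 38769/1168 ≈ 33.193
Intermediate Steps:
Z(Y, G) = -2*(42 + Y)*(87 + Y) (Z(Y, G) = -2*(Y + 42)*(87 + Y) = -2*(42 + Y)*(87 + Y))
(Z(219, 0 - 66) - 34113)/(-39840 + 34000) = ((-7308 - 258*219 - 2*219²) - 34113)/(-39840 + 34000) = ((-7308 - 56502 - 2*47961) - 34113)/(-5840) = ((-7308 - 56502 - 95922) - 34113)*(-1/5840) = (-159732 - 34113)*(-1/5840) = -193845*(-1/5840) = 38769/1168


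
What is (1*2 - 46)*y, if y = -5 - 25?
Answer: 1320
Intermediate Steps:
y = -30
(1*2 - 46)*y = (1*2 - 46)*(-30) = (2 - 46)*(-30) = -44*(-30) = 1320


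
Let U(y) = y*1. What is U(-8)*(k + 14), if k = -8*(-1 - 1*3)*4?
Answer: -1136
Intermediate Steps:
U(y) = y
k = 128 (k = -8*(-1 - 3)*4 = -8*(-4)*4 = -4*(-8)*4 = 32*4 = 128)
U(-8)*(k + 14) = -8*(128 + 14) = -8*142 = -1136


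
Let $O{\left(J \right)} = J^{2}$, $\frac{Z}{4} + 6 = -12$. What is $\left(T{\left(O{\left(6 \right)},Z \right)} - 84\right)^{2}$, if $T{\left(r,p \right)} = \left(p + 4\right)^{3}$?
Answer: $98920314256$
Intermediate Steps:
$Z = -72$ ($Z = -24 + 4 \left(-12\right) = -24 - 48 = -72$)
$T{\left(r,p \right)} = \left(4 + p\right)^{3}$
$\left(T{\left(O{\left(6 \right)},Z \right)} - 84\right)^{2} = \left(\left(4 - 72\right)^{3} - 84\right)^{2} = \left(\left(-68\right)^{3} - 84\right)^{2} = \left(-314432 - 84\right)^{2} = \left(-314516\right)^{2} = 98920314256$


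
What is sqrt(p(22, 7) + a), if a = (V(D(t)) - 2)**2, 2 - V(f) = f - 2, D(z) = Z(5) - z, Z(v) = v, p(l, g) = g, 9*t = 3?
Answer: sqrt(127)/3 ≈ 3.7565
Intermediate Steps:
t = 1/3 (t = (1/9)*3 = 1/3 ≈ 0.33333)
D(z) = 5 - z
V(f) = 4 - f (V(f) = 2 - (f - 2) = 2 - (-2 + f) = 2 + (2 - f) = 4 - f)
a = 64/9 (a = ((4 - (5 - 1*1/3)) - 2)**2 = ((4 - (5 - 1/3)) - 2)**2 = ((4 - 1*14/3) - 2)**2 = ((4 - 14/3) - 2)**2 = (-2/3 - 2)**2 = (-8/3)**2 = 64/9 ≈ 7.1111)
sqrt(p(22, 7) + a) = sqrt(7 + 64/9) = sqrt(127/9) = sqrt(127)/3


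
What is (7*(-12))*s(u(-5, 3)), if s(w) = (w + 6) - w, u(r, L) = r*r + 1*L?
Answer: -504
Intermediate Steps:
u(r, L) = L + r**2 (u(r, L) = r**2 + L = L + r**2)
s(w) = 6 (s(w) = (6 + w) - w = 6)
(7*(-12))*s(u(-5, 3)) = (7*(-12))*6 = -84*6 = -504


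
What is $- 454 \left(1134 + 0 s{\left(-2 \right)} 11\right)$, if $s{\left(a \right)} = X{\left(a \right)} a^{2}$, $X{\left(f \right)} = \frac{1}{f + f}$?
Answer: $-514836$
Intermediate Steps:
$X{\left(f \right)} = \frac{1}{2 f}$
$s{\left(a \right)} = \frac{a}{2}$ ($s{\left(a \right)} = \frac{1}{2 a} a^{2} = \frac{a}{2}$)
$- 454 \left(1134 + 0 s{\left(-2 \right)} 11\right) = - 454 \left(1134 + 0 \cdot \frac{1}{2} \left(-2\right) 11\right) = - 454 \left(1134 + 0 \left(-1\right) 11\right) = - 454 \left(1134 + 0 \cdot 11\right) = - 454 \left(1134 + 0\right) = \left(-454\right) 1134 = -514836$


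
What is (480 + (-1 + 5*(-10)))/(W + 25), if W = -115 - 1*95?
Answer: -429/185 ≈ -2.3189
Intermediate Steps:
W = -210 (W = -115 - 95 = -210)
(480 + (-1 + 5*(-10)))/(W + 25) = (480 + (-1 + 5*(-10)))/(-210 + 25) = (480 + (-1 - 50))/(-185) = (480 - 51)*(-1/185) = 429*(-1/185) = -429/185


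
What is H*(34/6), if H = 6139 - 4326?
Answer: 30821/3 ≈ 10274.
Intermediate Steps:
H = 1813
H*(34/6) = 1813*(34/6) = 1813*(34*(⅙)) = 1813*(17/3) = 30821/3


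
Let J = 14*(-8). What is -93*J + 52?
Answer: 10468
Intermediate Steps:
J = -112
-93*J + 52 = -93*(-112) + 52 = 10416 + 52 = 10468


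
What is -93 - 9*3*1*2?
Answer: -147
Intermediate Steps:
-93 - 9*3*1*2 = -93 - 27*2 = -93 - 9*6 = -93 - 54 = -147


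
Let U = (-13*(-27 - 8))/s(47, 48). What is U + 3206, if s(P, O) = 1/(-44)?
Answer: -16814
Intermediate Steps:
s(P, O) = -1/44
U = -20020 (U = (-13*(-27 - 8))/(-1/44) = -13*(-35)*(-44) = 455*(-44) = -20020)
U + 3206 = -20020 + 3206 = -16814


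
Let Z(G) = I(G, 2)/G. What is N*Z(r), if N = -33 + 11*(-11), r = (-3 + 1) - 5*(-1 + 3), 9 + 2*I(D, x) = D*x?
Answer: -847/4 ≈ -211.75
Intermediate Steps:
I(D, x) = -9/2 + D*x/2 (I(D, x) = -9/2 + (D*x)/2 = -9/2 + D*x/2)
r = -12 (r = -2 - 5*2 = -2 - 10 = -12)
Z(G) = (-9/2 + G)/G (Z(G) = (-9/2 + (½)*G*2)/G = (-9/2 + G)/G)
N = -154 (N = -33 - 121 = -154)
N*Z(r) = -154*(-9/2 - 12)/(-12) = -(-77)*(-33)/(6*2) = -154*11/8 = -847/4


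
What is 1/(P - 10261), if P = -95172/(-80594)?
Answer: -40297/413439931 ≈ -9.7468e-5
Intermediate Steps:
P = 47586/40297 (P = -95172*(-1/80594) = 47586/40297 ≈ 1.1809)
1/(P - 10261) = 1/(47586/40297 - 10261) = 1/(-413439931/40297) = -40297/413439931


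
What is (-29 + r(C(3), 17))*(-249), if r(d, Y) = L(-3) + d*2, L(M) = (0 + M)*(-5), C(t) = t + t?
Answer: 498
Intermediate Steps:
C(t) = 2*t
L(M) = -5*M (L(M) = M*(-5) = -5*M)
r(d, Y) = 15 + 2*d (r(d, Y) = -5*(-3) + d*2 = 15 + 2*d)
(-29 + r(C(3), 17))*(-249) = (-29 + (15 + 2*(2*3)))*(-249) = (-29 + (15 + 2*6))*(-249) = (-29 + (15 + 12))*(-249) = (-29 + 27)*(-249) = -2*(-249) = 498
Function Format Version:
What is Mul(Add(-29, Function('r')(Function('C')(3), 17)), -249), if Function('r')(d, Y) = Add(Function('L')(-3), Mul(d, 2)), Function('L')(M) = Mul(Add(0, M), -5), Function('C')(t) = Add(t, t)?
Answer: 498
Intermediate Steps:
Function('C')(t) = Mul(2, t)
Function('L')(M) = Mul(-5, M) (Function('L')(M) = Mul(M, -5) = Mul(-5, M))
Function('r')(d, Y) = Add(15, Mul(2, d)) (Function('r')(d, Y) = Add(Mul(-5, -3), Mul(d, 2)) = Add(15, Mul(2, d)))
Mul(Add(-29, Function('r')(Function('C')(3), 17)), -249) = Mul(Add(-29, Add(15, Mul(2, Mul(2, 3)))), -249) = Mul(Add(-29, Add(15, Mul(2, 6))), -249) = Mul(Add(-29, Add(15, 12)), -249) = Mul(Add(-29, 27), -249) = Mul(-2, -249) = 498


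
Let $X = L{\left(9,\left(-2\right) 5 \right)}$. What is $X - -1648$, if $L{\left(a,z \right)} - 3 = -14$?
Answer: $1637$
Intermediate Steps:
$L{\left(a,z \right)} = -11$ ($L{\left(a,z \right)} = 3 - 14 = -11$)
$X = -11$
$X - -1648 = -11 - -1648 = -11 + 1648 = 1637$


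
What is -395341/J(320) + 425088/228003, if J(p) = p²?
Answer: -15536640941/7782502400 ≈ -1.9964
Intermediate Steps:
-395341/J(320) + 425088/228003 = -395341/(320²) + 425088/228003 = -395341/102400 + 425088*(1/228003) = -395341*1/102400 + 141696/76001 = -395341/102400 + 141696/76001 = -15536640941/7782502400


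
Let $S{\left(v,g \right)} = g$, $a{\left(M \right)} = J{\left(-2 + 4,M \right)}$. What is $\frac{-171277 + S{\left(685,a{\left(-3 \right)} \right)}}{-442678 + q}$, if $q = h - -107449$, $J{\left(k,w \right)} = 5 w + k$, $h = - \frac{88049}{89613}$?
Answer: $\frac{7674905385}{15020482213} \approx 0.51096$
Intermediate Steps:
$h = - \frac{88049}{89613}$ ($h = \left(-88049\right) \frac{1}{89613} = - \frac{88049}{89613} \approx -0.98255$)
$J{\left(k,w \right)} = k + 5 w$
$a{\left(M \right)} = 2 + 5 M$ ($a{\left(M \right)} = \left(-2 + 4\right) + 5 M = 2 + 5 M$)
$q = \frac{9628739188}{89613}$ ($q = - \frac{88049}{89613} - -107449 = - \frac{88049}{89613} + 107449 = \frac{9628739188}{89613} \approx 1.0745 \cdot 10^{5}$)
$\frac{-171277 + S{\left(685,a{\left(-3 \right)} \right)}}{-442678 + q} = \frac{-171277 + \left(2 + 5 \left(-3\right)\right)}{-442678 + \frac{9628739188}{89613}} = \frac{-171277 + \left(2 - 15\right)}{- \frac{30040964426}{89613}} = \left(-171277 - 13\right) \left(- \frac{89613}{30040964426}\right) = \left(-171290\right) \left(- \frac{89613}{30040964426}\right) = \frac{7674905385}{15020482213}$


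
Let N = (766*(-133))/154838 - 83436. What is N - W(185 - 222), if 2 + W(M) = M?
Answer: -6456563282/77419 ≈ -83398.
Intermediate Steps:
W(M) = -2 + M
N = -6459582623/77419 (N = -101878*1/154838 - 83436 = -50939/77419 - 83436 = -6459582623/77419 ≈ -83437.)
N - W(185 - 222) = -6459582623/77419 - (-2 + (185 - 222)) = -6459582623/77419 - (-2 - 37) = -6459582623/77419 - 1*(-39) = -6459582623/77419 + 39 = -6456563282/77419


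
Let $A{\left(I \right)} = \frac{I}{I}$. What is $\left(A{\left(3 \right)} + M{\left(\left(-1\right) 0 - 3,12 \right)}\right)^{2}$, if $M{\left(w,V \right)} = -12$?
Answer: $121$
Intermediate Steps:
$A{\left(I \right)} = 1$
$\left(A{\left(3 \right)} + M{\left(\left(-1\right) 0 - 3,12 \right)}\right)^{2} = \left(1 - 12\right)^{2} = \left(-11\right)^{2} = 121$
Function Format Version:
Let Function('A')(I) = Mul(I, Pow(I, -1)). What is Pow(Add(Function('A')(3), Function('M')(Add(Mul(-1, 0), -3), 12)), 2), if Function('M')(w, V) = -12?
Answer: 121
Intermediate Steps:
Function('A')(I) = 1
Pow(Add(Function('A')(3), Function('M')(Add(Mul(-1, 0), -3), 12)), 2) = Pow(Add(1, -12), 2) = Pow(-11, 2) = 121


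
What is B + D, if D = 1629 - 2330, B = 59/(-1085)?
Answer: -760644/1085 ≈ -701.05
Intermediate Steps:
B = -59/1085 (B = 59*(-1/1085) = -59/1085 ≈ -0.054378)
D = -701
B + D = -59/1085 - 701 = -760644/1085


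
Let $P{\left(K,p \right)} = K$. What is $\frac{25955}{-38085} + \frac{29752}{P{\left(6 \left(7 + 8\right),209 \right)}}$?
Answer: $\frac{37692299}{114255} \approx 329.9$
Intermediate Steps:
$\frac{25955}{-38085} + \frac{29752}{P{\left(6 \left(7 + 8\right),209 \right)}} = \frac{25955}{-38085} + \frac{29752}{6 \left(7 + 8\right)} = 25955 \left(- \frac{1}{38085}\right) + \frac{29752}{6 \cdot 15} = - \frac{5191}{7617} + \frac{29752}{90} = - \frac{5191}{7617} + 29752 \cdot \frac{1}{90} = - \frac{5191}{7617} + \frac{14876}{45} = \frac{37692299}{114255}$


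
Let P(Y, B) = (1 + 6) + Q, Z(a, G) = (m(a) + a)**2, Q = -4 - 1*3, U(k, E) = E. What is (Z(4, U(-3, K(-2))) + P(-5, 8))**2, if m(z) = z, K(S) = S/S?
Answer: 4096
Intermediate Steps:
K(S) = 1
Q = -7 (Q = -4 - 3 = -7)
Z(a, G) = 4*a**2 (Z(a, G) = (a + a)**2 = (2*a)**2 = 4*a**2)
P(Y, B) = 0 (P(Y, B) = (1 + 6) - 7 = 7 - 7 = 0)
(Z(4, U(-3, K(-2))) + P(-5, 8))**2 = (4*4**2 + 0)**2 = (4*16 + 0)**2 = (64 + 0)**2 = 64**2 = 4096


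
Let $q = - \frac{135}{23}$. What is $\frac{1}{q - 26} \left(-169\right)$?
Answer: $\frac{3887}{733} \approx 5.3029$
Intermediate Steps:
$q = - \frac{135}{23}$ ($q = \left(-135\right) \frac{1}{23} = - \frac{135}{23} \approx -5.8696$)
$\frac{1}{q - 26} \left(-169\right) = \frac{1}{- \frac{135}{23} - 26} \left(-169\right) = \frac{1}{- \frac{733}{23}} \left(-169\right) = \left(- \frac{23}{733}\right) \left(-169\right) = \frac{3887}{733}$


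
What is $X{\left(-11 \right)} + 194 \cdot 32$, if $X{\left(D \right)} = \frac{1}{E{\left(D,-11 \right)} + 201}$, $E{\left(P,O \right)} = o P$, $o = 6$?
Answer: $\frac{838081}{135} \approx 6208.0$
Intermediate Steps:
$E{\left(P,O \right)} = 6 P$
$X{\left(D \right)} = \frac{1}{201 + 6 D}$ ($X{\left(D \right)} = \frac{1}{6 D + 201} = \frac{1}{201 + 6 D}$)
$X{\left(-11 \right)} + 194 \cdot 32 = \frac{1}{3 \left(67 + 2 \left(-11\right)\right)} + 194 \cdot 32 = \frac{1}{3 \left(67 - 22\right)} + 6208 = \frac{1}{3 \cdot 45} + 6208 = \frac{1}{3} \cdot \frac{1}{45} + 6208 = \frac{1}{135} + 6208 = \frac{838081}{135}$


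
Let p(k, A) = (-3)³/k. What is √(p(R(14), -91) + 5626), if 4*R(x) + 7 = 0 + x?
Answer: √274918/7 ≈ 74.904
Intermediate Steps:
R(x) = -7/4 + x/4 (R(x) = -7/4 + (0 + x)/4 = -7/4 + x/4)
p(k, A) = -27/k
√(p(R(14), -91) + 5626) = √(-27/(-7/4 + (¼)*14) + 5626) = √(-27/(-7/4 + 7/2) + 5626) = √(-27/7/4 + 5626) = √(-27*4/7 + 5626) = √(-108/7 + 5626) = √(39274/7) = √274918/7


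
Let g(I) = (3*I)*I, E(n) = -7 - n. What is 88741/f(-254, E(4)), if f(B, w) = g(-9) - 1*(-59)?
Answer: 88741/302 ≈ 293.84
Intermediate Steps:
g(I) = 3*I²
f(B, w) = 302 (f(B, w) = 3*(-9)² - 1*(-59) = 3*81 + 59 = 243 + 59 = 302)
88741/f(-254, E(4)) = 88741/302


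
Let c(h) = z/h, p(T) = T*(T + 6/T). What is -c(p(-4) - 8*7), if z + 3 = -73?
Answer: -38/17 ≈ -2.2353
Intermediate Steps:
z = -76 (z = -3 - 73 = -76)
c(h) = -76/h
-c(p(-4) - 8*7) = -(-76)/((6 + (-4)²) - 8*7) = -(-76)/((6 + 16) - 56) = -(-76)/(22 - 56) = -(-76)/(-34) = -(-76)*(-1)/34 = -1*38/17 = -38/17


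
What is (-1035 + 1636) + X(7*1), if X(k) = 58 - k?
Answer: 652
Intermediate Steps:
(-1035 + 1636) + X(7*1) = (-1035 + 1636) + (58 - 7) = 601 + (58 - 1*7) = 601 + (58 - 7) = 601 + 51 = 652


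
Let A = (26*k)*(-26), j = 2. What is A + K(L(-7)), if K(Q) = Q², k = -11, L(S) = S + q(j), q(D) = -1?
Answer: 7500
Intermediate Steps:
L(S) = -1 + S (L(S) = S - 1 = -1 + S)
A = 7436 (A = (26*(-11))*(-26) = -286*(-26) = 7436)
A + K(L(-7)) = 7436 + (-1 - 7)² = 7436 + (-8)² = 7436 + 64 = 7500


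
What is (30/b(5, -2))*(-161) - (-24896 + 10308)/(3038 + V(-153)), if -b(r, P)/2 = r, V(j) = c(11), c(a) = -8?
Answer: 739039/1515 ≈ 487.81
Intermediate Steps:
V(j) = -8
b(r, P) = -2*r
(30/b(5, -2))*(-161) - (-24896 + 10308)/(3038 + V(-153)) = (30/((-2*5)))*(-161) - (-24896 + 10308)/(3038 - 8) = (30/(-10))*(-161) - (-14588)/3030 = (30*(-1/10))*(-161) - (-14588)/3030 = -3*(-161) - 1*(-7294/1515) = 483 + 7294/1515 = 739039/1515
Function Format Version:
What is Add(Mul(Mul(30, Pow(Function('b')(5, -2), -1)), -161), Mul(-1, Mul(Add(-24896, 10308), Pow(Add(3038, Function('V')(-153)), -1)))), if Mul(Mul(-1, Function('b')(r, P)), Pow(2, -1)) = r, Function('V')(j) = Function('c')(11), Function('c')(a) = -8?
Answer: Rational(739039, 1515) ≈ 487.81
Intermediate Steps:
Function('V')(j) = -8
Function('b')(r, P) = Mul(-2, r)
Add(Mul(Mul(30, Pow(Function('b')(5, -2), -1)), -161), Mul(-1, Mul(Add(-24896, 10308), Pow(Add(3038, Function('V')(-153)), -1)))) = Add(Mul(Mul(30, Pow(Mul(-2, 5), -1)), -161), Mul(-1, Mul(Add(-24896, 10308), Pow(Add(3038, -8), -1)))) = Add(Mul(Mul(30, Pow(-10, -1)), -161), Mul(-1, Mul(-14588, Pow(3030, -1)))) = Add(Mul(Mul(30, Rational(-1, 10)), -161), Mul(-1, Mul(-14588, Rational(1, 3030)))) = Add(Mul(-3, -161), Mul(-1, Rational(-7294, 1515))) = Add(483, Rational(7294, 1515)) = Rational(739039, 1515)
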